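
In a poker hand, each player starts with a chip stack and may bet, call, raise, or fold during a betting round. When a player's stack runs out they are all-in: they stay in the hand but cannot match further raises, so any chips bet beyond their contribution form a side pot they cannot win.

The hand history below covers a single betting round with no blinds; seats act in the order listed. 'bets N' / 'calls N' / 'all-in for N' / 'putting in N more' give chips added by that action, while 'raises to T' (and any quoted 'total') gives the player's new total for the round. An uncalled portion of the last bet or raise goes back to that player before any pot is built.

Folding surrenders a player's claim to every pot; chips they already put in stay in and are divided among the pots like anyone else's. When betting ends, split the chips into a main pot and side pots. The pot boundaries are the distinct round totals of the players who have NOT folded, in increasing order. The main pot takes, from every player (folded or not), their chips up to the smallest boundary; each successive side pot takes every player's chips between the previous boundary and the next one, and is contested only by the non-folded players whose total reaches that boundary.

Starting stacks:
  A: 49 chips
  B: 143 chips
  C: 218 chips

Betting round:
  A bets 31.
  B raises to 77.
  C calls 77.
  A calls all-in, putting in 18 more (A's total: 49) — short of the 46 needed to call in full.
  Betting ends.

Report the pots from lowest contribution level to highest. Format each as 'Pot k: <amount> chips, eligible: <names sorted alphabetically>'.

Contributions: A=49, B=77, C=77
Pot levels (distinct totals of non-folded players): 49, 77
Layer 1-49: 49 each from A, B, C = 49*3 = 147 chips; eligible A, B, C
Layer 50-77: 28 each from B, C = 28*2 = 56 chips; eligible B, C

Pot 1: 147 chips, eligible: A, B, C
Pot 2: 56 chips, eligible: B, C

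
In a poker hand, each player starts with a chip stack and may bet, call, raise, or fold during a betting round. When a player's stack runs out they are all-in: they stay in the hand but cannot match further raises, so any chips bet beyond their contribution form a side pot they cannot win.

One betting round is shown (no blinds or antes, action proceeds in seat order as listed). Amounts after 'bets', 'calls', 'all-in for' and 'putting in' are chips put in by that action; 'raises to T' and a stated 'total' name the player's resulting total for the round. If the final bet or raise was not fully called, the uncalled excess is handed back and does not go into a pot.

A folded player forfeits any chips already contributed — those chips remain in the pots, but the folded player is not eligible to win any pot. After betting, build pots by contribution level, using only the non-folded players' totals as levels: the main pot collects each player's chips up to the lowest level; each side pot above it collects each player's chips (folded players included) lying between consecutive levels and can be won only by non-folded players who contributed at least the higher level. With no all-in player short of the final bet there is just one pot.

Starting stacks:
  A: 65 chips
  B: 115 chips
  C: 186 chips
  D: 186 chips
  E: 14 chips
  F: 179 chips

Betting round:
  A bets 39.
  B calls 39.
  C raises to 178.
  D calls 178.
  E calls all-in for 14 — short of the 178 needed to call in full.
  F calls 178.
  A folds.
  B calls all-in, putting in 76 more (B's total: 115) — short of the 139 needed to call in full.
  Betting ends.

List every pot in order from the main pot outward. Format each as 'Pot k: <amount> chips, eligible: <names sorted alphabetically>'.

Pot 1: 84 chips, eligible: B, C, D, E, F
Pot 2: 429 chips, eligible: B, C, D, F
Pot 3: 189 chips, eligible: C, D, F

Derivation:
Contributions: A=39, B=115, C=178, D=178, E=14, F=178
Folded: A
Pot levels (distinct totals of non-folded players): 14, 115, 178
Layer 1-14: 14 each from A, B, C, D, E, F = 14*6 = 84 chips; eligible B, C, D, E, F
Layer 15-115: A 25 + B 101 + C 101 + D 101 + F 101 = 429 chips; eligible B, C, D, F
Layer 116-178: 63 each from C, D, F = 63*3 = 189 chips; eligible C, D, F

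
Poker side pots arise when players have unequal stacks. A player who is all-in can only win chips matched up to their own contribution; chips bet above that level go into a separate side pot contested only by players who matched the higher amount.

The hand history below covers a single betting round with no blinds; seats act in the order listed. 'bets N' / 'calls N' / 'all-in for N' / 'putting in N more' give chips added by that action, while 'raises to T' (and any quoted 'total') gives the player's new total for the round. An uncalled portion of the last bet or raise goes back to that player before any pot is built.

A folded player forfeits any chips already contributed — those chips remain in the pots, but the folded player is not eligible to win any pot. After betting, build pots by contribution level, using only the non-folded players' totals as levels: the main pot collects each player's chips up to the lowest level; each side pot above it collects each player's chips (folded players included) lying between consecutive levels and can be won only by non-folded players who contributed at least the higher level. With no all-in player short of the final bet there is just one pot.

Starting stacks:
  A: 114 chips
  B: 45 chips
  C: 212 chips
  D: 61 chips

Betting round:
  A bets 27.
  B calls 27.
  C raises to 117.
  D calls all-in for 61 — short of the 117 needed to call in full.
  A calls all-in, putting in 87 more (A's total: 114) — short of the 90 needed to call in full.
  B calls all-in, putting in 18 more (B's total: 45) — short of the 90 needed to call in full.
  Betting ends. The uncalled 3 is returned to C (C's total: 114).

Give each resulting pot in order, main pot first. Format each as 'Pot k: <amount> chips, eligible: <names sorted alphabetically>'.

Contributions (after 3 returned to C): A=114, B=45, C=114, D=61
Pot levels (distinct totals of non-folded players): 45, 61, 114
Layer 1-45: 45 each from A, B, C, D = 45*4 = 180 chips; eligible A, B, C, D
Layer 46-61: 16 each from A, C, D = 16*3 = 48 chips; eligible A, C, D
Layer 62-114: 53 each from A, C = 53*2 = 106 chips; eligible A, C

Pot 1: 180 chips, eligible: A, B, C, D
Pot 2: 48 chips, eligible: A, C, D
Pot 3: 106 chips, eligible: A, C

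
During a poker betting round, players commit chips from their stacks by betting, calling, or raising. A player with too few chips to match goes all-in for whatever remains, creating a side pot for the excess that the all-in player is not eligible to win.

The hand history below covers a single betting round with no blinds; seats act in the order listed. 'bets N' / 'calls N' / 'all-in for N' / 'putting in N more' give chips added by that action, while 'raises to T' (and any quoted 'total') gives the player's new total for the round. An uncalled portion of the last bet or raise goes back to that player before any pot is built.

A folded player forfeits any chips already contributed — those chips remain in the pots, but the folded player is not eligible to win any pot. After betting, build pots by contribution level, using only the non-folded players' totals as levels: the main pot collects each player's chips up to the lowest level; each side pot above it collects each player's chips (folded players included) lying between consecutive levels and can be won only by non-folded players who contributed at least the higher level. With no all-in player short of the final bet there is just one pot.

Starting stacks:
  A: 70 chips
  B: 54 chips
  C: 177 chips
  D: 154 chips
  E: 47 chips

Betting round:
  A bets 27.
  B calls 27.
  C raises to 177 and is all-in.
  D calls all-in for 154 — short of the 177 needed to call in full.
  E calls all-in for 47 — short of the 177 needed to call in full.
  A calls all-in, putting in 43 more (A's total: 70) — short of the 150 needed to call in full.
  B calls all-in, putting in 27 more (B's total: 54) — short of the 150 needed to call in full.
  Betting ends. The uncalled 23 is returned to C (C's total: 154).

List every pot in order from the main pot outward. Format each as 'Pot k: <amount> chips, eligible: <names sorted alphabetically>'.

Contributions (after 23 returned to C): A=70, B=54, C=154, D=154, E=47
Pot levels (distinct totals of non-folded players): 47, 54, 70, 154
Layer 1-47: 47 each from A, B, C, D, E = 47*5 = 235 chips; eligible A, B, C, D, E
Layer 48-54: 7 each from A, B, C, D = 7*4 = 28 chips; eligible A, B, C, D
Layer 55-70: 16 each from A, C, D = 16*3 = 48 chips; eligible A, C, D
Layer 71-154: 84 each from C, D = 84*2 = 168 chips; eligible C, D

Pot 1: 235 chips, eligible: A, B, C, D, E
Pot 2: 28 chips, eligible: A, B, C, D
Pot 3: 48 chips, eligible: A, C, D
Pot 4: 168 chips, eligible: C, D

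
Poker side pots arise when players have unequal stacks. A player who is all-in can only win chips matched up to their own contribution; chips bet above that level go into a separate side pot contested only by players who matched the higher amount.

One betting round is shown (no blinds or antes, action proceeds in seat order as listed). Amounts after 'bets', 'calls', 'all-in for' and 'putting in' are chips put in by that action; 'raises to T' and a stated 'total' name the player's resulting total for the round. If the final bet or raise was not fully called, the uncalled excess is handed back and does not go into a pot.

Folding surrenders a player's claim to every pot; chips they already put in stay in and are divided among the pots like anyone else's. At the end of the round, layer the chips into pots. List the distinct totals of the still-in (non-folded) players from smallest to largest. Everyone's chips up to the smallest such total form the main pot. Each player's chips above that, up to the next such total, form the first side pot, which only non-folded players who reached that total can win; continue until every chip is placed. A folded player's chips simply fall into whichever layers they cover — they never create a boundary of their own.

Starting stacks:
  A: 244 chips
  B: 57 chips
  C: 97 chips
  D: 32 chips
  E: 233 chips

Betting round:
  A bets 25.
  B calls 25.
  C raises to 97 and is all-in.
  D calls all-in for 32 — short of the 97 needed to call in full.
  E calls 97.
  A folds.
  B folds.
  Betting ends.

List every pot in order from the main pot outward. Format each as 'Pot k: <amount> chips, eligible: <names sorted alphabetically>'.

Contributions: A=25, B=25, C=97, D=32, E=97
Folded: A, B
Pot levels (distinct totals of non-folded players): 32, 97
Layer 1-32: A 25 + B 25 + C 32 + D 32 + E 32 = 146 chips; eligible C, D, E
Layer 33-97: 65 each from C, E = 65*2 = 130 chips; eligible C, E

Pot 1: 146 chips, eligible: C, D, E
Pot 2: 130 chips, eligible: C, E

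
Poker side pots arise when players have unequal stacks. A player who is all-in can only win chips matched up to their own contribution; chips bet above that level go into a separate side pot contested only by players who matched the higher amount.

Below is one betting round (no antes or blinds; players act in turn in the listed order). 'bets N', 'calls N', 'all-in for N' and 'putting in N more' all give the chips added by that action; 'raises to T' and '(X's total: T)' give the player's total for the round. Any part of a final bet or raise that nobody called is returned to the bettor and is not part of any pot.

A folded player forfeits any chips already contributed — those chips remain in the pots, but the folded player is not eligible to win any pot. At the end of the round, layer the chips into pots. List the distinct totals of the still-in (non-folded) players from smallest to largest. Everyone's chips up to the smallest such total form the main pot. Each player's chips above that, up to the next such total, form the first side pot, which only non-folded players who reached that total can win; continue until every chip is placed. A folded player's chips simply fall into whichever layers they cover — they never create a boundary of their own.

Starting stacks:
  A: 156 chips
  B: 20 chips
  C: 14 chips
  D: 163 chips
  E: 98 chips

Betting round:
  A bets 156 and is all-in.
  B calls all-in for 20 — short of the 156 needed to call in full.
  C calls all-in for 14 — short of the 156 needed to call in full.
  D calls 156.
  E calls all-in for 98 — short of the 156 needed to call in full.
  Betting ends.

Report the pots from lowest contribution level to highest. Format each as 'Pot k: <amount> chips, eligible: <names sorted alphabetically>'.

Contributions: A=156, B=20, C=14, D=156, E=98
Pot levels (distinct totals of non-folded players): 14, 20, 98, 156
Layer 1-14: 14 each from A, B, C, D, E = 14*5 = 70 chips; eligible A, B, C, D, E
Layer 15-20: 6 each from A, B, D, E = 6*4 = 24 chips; eligible A, B, D, E
Layer 21-98: 78 each from A, D, E = 78*3 = 234 chips; eligible A, D, E
Layer 99-156: 58 each from A, D = 58*2 = 116 chips; eligible A, D

Pot 1: 70 chips, eligible: A, B, C, D, E
Pot 2: 24 chips, eligible: A, B, D, E
Pot 3: 234 chips, eligible: A, D, E
Pot 4: 116 chips, eligible: A, D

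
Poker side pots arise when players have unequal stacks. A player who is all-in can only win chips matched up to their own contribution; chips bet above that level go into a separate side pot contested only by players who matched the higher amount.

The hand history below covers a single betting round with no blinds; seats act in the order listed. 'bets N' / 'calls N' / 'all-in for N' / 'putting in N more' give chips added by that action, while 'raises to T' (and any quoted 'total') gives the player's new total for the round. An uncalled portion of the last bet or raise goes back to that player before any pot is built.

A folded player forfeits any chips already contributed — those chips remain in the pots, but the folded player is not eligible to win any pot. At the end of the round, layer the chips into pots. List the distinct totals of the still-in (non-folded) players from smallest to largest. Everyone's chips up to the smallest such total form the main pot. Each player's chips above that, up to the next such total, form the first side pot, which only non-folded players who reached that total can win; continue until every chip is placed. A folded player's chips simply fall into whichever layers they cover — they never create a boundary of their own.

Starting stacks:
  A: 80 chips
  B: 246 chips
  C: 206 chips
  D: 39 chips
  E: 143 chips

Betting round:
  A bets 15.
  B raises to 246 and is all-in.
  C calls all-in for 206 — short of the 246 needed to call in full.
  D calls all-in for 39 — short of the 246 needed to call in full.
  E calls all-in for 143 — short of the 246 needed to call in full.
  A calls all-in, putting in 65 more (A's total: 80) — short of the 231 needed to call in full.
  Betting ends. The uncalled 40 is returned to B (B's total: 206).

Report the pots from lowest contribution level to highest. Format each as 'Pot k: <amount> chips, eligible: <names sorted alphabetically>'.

Contributions (after 40 returned to B): A=80, B=206, C=206, D=39, E=143
Pot levels (distinct totals of non-folded players): 39, 80, 143, 206
Layer 1-39: 39 each from A, B, C, D, E = 39*5 = 195 chips; eligible A, B, C, D, E
Layer 40-80: 41 each from A, B, C, E = 41*4 = 164 chips; eligible A, B, C, E
Layer 81-143: 63 each from B, C, E = 63*3 = 189 chips; eligible B, C, E
Layer 144-206: 63 each from B, C = 63*2 = 126 chips; eligible B, C

Pot 1: 195 chips, eligible: A, B, C, D, E
Pot 2: 164 chips, eligible: A, B, C, E
Pot 3: 189 chips, eligible: B, C, E
Pot 4: 126 chips, eligible: B, C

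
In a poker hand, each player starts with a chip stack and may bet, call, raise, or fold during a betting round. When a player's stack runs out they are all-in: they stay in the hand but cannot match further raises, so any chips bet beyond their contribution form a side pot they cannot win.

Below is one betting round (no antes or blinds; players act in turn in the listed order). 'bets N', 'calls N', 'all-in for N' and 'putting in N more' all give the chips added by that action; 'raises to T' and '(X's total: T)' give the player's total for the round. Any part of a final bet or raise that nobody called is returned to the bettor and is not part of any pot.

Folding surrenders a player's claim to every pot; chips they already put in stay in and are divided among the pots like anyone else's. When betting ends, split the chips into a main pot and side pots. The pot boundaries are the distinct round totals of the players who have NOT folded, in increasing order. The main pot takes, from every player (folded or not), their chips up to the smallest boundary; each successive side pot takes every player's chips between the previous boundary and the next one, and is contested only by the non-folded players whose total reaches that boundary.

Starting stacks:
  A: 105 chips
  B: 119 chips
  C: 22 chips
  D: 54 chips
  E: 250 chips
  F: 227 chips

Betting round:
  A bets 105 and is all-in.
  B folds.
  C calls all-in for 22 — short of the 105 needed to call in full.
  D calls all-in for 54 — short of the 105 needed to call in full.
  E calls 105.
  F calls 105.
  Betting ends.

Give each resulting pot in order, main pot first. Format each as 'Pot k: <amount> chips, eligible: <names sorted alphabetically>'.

Pot 1: 110 chips, eligible: A, C, D, E, F
Pot 2: 128 chips, eligible: A, D, E, F
Pot 3: 153 chips, eligible: A, E, F

Derivation:
Contributions: A=105, C=22, D=54, E=105, F=105
Folded: B
Pot levels (distinct totals of non-folded players): 22, 54, 105
Layer 1-22: 22 each from A, C, D, E, F = 22*5 = 110 chips; eligible A, C, D, E, F
Layer 23-54: 32 each from A, D, E, F = 32*4 = 128 chips; eligible A, D, E, F
Layer 55-105: 51 each from A, E, F = 51*3 = 153 chips; eligible A, E, F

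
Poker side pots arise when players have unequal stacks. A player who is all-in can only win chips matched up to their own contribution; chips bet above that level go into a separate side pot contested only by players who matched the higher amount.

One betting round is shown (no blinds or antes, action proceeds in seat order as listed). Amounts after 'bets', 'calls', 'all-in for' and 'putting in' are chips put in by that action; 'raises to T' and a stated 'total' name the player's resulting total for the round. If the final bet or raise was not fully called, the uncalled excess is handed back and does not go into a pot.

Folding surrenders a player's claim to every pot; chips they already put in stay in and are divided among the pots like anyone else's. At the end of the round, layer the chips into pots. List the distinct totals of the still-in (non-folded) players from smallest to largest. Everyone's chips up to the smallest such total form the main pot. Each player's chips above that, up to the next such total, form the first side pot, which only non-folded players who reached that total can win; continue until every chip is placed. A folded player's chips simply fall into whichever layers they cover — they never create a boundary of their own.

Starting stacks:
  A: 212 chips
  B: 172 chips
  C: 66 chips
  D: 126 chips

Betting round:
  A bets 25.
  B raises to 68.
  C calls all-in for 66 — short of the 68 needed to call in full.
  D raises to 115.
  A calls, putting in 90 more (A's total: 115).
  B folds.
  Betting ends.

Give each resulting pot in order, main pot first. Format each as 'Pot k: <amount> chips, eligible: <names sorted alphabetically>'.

Pot 1: 264 chips, eligible: A, C, D
Pot 2: 100 chips, eligible: A, D

Derivation:
Contributions: A=115, B=68, C=66, D=115
Folded: B
Pot levels (distinct totals of non-folded players): 66, 115
Layer 1-66: 66 each from A, B, C, D = 66*4 = 264 chips; eligible A, C, D
Layer 67-115: A 49 + B 2 + D 49 = 100 chips; eligible A, D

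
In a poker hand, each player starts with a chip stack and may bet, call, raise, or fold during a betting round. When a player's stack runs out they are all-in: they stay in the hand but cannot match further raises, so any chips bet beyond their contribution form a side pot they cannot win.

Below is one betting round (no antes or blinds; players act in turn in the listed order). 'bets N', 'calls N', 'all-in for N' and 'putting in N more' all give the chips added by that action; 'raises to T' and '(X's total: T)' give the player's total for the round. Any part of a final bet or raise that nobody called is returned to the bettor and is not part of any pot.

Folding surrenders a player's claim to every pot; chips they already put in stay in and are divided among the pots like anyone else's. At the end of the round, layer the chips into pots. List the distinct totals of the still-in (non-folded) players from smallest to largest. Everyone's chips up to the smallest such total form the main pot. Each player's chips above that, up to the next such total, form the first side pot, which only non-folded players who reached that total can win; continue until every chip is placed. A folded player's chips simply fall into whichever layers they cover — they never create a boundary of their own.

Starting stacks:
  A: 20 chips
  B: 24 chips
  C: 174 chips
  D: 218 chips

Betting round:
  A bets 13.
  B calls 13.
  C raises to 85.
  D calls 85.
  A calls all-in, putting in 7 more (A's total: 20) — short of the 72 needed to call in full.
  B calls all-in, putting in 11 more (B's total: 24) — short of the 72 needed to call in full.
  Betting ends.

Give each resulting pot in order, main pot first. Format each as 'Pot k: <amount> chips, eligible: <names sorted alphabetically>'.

Pot 1: 80 chips, eligible: A, B, C, D
Pot 2: 12 chips, eligible: B, C, D
Pot 3: 122 chips, eligible: C, D

Derivation:
Contributions: A=20, B=24, C=85, D=85
Pot levels (distinct totals of non-folded players): 20, 24, 85
Layer 1-20: 20 each from A, B, C, D = 20*4 = 80 chips; eligible A, B, C, D
Layer 21-24: 4 each from B, C, D = 4*3 = 12 chips; eligible B, C, D
Layer 25-85: 61 each from C, D = 61*2 = 122 chips; eligible C, D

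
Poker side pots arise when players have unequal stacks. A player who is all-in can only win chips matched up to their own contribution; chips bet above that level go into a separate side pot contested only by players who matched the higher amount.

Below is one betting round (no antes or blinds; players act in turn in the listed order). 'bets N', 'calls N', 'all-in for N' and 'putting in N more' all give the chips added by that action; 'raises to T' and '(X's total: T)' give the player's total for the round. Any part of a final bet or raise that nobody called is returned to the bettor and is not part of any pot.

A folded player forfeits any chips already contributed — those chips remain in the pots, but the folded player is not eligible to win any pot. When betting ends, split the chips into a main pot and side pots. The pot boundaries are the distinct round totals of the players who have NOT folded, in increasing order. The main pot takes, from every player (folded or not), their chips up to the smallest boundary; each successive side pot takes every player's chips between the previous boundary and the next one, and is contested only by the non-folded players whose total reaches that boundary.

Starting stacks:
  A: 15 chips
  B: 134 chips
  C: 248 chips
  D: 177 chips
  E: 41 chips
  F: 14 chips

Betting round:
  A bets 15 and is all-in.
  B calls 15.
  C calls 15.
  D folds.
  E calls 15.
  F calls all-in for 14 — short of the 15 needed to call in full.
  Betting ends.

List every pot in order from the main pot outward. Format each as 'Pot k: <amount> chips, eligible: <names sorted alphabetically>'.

Pot 1: 70 chips, eligible: A, B, C, E, F
Pot 2: 4 chips, eligible: A, B, C, E

Derivation:
Contributions: A=15, B=15, C=15, E=15, F=14
Folded: D
Pot levels (distinct totals of non-folded players): 14, 15
Layer 1-14: 14 each from A, B, C, E, F = 14*5 = 70 chips; eligible A, B, C, E, F
Layer 15-15: 1 each from A, B, C, E = 1*4 = 4 chips; eligible A, B, C, E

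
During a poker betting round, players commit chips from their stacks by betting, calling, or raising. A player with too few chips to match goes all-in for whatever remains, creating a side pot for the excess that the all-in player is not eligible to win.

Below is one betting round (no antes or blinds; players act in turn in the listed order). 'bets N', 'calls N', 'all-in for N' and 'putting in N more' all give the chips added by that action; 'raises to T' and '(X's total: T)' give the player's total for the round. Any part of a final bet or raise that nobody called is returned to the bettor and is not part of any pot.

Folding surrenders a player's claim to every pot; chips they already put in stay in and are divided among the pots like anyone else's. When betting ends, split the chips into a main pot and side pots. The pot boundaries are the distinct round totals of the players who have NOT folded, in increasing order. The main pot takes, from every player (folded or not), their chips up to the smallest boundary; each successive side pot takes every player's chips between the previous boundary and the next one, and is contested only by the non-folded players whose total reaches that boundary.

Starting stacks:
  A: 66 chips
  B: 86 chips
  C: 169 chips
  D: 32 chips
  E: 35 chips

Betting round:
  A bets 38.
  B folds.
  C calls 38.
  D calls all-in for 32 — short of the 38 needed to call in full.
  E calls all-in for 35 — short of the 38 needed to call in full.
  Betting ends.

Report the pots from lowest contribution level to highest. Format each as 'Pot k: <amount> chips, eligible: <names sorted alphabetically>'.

Contributions: A=38, C=38, D=32, E=35
Folded: B
Pot levels (distinct totals of non-folded players): 32, 35, 38
Layer 1-32: 32 each from A, C, D, E = 32*4 = 128 chips; eligible A, C, D, E
Layer 33-35: 3 each from A, C, E = 3*3 = 9 chips; eligible A, C, E
Layer 36-38: 3 each from A, C = 3*2 = 6 chips; eligible A, C

Pot 1: 128 chips, eligible: A, C, D, E
Pot 2: 9 chips, eligible: A, C, E
Pot 3: 6 chips, eligible: A, C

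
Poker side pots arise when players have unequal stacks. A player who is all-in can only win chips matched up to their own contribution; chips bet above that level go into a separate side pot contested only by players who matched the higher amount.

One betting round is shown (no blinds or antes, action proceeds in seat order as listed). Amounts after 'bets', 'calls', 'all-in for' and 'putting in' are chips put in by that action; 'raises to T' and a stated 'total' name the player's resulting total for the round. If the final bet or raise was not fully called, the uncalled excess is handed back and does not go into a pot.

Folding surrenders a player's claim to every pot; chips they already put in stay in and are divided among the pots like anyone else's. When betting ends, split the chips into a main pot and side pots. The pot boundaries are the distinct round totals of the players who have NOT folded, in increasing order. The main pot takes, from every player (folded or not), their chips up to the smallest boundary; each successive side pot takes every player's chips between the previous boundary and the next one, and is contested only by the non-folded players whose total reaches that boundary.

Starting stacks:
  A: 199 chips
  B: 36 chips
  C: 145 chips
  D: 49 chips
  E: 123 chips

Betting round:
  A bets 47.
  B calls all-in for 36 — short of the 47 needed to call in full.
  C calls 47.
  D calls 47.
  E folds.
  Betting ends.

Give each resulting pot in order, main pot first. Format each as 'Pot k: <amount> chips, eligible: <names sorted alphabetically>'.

Pot 1: 144 chips, eligible: A, B, C, D
Pot 2: 33 chips, eligible: A, C, D

Derivation:
Contributions: A=47, B=36, C=47, D=47
Folded: E
Pot levels (distinct totals of non-folded players): 36, 47
Layer 1-36: 36 each from A, B, C, D = 36*4 = 144 chips; eligible A, B, C, D
Layer 37-47: 11 each from A, C, D = 11*3 = 33 chips; eligible A, C, D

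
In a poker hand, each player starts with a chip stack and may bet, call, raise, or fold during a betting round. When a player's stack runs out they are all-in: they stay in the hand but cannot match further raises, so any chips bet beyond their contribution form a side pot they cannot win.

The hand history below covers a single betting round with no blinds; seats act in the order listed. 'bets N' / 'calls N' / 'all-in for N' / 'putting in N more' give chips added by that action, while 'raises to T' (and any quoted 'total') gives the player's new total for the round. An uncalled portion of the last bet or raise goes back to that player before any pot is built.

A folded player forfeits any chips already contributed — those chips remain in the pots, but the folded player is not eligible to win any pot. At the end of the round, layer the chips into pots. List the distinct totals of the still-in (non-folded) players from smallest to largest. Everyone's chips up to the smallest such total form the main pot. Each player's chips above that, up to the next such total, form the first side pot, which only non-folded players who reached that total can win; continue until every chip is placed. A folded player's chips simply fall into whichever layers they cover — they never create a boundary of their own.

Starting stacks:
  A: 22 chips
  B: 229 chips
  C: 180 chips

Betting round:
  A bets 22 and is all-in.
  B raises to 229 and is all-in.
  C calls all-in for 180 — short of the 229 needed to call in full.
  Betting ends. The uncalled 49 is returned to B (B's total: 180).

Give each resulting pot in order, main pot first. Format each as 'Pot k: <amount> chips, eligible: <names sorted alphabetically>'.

Pot 1: 66 chips, eligible: A, B, C
Pot 2: 316 chips, eligible: B, C

Derivation:
Contributions (after 49 returned to B): A=22, B=180, C=180
Pot levels (distinct totals of non-folded players): 22, 180
Layer 1-22: 22 each from A, B, C = 22*3 = 66 chips; eligible A, B, C
Layer 23-180: 158 each from B, C = 158*2 = 316 chips; eligible B, C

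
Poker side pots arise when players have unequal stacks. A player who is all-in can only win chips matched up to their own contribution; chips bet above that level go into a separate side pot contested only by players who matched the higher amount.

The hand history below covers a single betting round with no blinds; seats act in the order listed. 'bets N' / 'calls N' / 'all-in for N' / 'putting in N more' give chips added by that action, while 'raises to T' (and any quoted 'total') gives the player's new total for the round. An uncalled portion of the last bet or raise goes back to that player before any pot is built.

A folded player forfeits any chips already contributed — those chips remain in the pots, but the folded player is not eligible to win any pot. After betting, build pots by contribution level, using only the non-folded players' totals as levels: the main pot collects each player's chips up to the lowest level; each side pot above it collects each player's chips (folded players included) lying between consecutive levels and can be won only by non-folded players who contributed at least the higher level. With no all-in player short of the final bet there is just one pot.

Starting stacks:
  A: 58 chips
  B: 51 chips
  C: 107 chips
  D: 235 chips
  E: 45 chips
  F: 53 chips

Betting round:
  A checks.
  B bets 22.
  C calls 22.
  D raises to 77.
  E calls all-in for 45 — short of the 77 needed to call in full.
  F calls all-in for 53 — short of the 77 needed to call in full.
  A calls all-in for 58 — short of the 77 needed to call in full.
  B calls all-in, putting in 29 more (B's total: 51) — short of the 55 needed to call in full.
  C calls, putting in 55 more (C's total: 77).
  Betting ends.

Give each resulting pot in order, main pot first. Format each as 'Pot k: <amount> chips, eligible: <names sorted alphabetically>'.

Contributions: A=58, B=51, C=77, D=77, E=45, F=53
Pot levels (distinct totals of non-folded players): 45, 51, 53, 58, 77
Layer 1-45: 45 each from A, B, C, D, E, F = 45*6 = 270 chips; eligible A, B, C, D, E, F
Layer 46-51: 6 each from A, B, C, D, F = 6*5 = 30 chips; eligible A, B, C, D, F
Layer 52-53: 2 each from A, C, D, F = 2*4 = 8 chips; eligible A, C, D, F
Layer 54-58: 5 each from A, C, D = 5*3 = 15 chips; eligible A, C, D
Layer 59-77: 19 each from C, D = 19*2 = 38 chips; eligible C, D

Pot 1: 270 chips, eligible: A, B, C, D, E, F
Pot 2: 30 chips, eligible: A, B, C, D, F
Pot 3: 8 chips, eligible: A, C, D, F
Pot 4: 15 chips, eligible: A, C, D
Pot 5: 38 chips, eligible: C, D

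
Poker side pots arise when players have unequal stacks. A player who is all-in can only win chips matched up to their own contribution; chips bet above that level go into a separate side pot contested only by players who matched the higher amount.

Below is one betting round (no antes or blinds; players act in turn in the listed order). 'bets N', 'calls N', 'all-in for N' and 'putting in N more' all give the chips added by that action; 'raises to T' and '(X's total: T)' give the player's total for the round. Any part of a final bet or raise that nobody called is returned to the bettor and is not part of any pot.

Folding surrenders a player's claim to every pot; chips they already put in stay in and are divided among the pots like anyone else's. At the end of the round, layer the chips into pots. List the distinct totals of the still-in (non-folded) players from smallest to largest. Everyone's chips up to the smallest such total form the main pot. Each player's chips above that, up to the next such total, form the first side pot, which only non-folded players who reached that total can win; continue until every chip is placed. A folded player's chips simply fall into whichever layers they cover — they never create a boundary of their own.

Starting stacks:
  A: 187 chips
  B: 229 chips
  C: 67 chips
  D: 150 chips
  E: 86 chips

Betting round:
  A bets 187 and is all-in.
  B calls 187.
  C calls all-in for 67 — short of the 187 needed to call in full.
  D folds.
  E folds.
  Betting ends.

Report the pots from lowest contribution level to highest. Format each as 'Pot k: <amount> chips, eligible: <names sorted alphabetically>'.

Contributions: A=187, B=187, C=67
Folded: D, E
Pot levels (distinct totals of non-folded players): 67, 187
Layer 1-67: 67 each from A, B, C = 67*3 = 201 chips; eligible A, B, C
Layer 68-187: 120 each from A, B = 120*2 = 240 chips; eligible A, B

Pot 1: 201 chips, eligible: A, B, C
Pot 2: 240 chips, eligible: A, B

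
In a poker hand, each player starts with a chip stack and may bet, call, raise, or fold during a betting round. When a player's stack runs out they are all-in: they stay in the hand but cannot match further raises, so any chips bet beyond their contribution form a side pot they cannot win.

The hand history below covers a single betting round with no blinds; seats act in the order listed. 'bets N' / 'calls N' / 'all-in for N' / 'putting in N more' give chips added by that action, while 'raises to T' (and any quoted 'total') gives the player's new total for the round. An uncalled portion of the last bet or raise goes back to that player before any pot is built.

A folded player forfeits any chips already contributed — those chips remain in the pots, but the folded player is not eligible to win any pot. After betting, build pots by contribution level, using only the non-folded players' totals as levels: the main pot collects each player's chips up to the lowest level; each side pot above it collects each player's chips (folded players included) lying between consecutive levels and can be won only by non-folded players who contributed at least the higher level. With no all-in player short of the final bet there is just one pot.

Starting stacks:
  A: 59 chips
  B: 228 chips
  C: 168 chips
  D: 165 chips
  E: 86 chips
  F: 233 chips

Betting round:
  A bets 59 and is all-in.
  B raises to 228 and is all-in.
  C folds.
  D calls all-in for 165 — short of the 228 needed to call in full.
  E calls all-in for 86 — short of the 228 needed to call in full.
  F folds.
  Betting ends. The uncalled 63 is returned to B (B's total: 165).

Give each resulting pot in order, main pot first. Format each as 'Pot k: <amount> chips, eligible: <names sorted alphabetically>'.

Pot 1: 236 chips, eligible: A, B, D, E
Pot 2: 81 chips, eligible: B, D, E
Pot 3: 158 chips, eligible: B, D

Derivation:
Contributions (after 63 returned to B): A=59, B=165, D=165, E=86
Folded: C, F
Pot levels (distinct totals of non-folded players): 59, 86, 165
Layer 1-59: 59 each from A, B, D, E = 59*4 = 236 chips; eligible A, B, D, E
Layer 60-86: 27 each from B, D, E = 27*3 = 81 chips; eligible B, D, E
Layer 87-165: 79 each from B, D = 79*2 = 158 chips; eligible B, D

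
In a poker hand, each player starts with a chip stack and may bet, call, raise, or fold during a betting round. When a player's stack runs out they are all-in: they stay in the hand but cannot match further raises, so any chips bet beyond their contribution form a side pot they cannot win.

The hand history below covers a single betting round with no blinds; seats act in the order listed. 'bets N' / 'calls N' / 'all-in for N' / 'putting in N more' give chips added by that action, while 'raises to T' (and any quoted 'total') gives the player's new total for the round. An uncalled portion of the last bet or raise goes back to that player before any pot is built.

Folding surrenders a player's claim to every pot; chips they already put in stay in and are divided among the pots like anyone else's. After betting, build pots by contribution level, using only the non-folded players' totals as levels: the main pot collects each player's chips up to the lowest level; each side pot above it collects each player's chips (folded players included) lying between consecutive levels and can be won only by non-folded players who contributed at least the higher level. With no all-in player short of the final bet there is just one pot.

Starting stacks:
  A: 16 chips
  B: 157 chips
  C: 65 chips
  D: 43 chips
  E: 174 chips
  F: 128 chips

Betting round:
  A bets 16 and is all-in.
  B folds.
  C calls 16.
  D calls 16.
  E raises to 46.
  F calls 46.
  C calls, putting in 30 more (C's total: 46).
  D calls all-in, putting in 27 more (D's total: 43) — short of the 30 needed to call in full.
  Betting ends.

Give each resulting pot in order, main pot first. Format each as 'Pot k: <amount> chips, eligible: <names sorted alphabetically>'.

Contributions: A=16, C=46, D=43, E=46, F=46
Folded: B
Pot levels (distinct totals of non-folded players): 16, 43, 46
Layer 1-16: 16 each from A, C, D, E, F = 16*5 = 80 chips; eligible A, C, D, E, F
Layer 17-43: 27 each from C, D, E, F = 27*4 = 108 chips; eligible C, D, E, F
Layer 44-46: 3 each from C, E, F = 3*3 = 9 chips; eligible C, E, F

Pot 1: 80 chips, eligible: A, C, D, E, F
Pot 2: 108 chips, eligible: C, D, E, F
Pot 3: 9 chips, eligible: C, E, F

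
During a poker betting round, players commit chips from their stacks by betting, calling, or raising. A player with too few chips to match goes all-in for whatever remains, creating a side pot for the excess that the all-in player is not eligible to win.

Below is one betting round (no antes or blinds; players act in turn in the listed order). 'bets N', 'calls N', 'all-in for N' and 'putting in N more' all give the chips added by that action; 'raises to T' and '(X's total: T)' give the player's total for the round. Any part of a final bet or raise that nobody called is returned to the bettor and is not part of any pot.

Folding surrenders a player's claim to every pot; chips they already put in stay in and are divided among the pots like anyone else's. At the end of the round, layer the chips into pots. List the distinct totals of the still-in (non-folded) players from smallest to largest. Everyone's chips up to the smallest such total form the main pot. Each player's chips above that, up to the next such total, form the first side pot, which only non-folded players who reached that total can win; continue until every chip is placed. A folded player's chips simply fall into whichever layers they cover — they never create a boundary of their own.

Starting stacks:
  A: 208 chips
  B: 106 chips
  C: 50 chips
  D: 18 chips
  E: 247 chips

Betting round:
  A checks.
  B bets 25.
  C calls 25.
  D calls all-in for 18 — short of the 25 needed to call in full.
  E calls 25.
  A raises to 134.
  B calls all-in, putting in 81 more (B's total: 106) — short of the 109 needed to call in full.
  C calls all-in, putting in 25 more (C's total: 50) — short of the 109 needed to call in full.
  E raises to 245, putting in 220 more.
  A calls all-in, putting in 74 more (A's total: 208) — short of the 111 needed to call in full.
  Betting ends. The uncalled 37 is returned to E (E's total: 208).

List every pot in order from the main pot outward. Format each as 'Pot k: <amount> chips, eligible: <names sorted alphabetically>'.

Contributions (after 37 returned to E): A=208, B=106, C=50, D=18, E=208
Pot levels (distinct totals of non-folded players): 18, 50, 106, 208
Layer 1-18: 18 each from A, B, C, D, E = 18*5 = 90 chips; eligible A, B, C, D, E
Layer 19-50: 32 each from A, B, C, E = 32*4 = 128 chips; eligible A, B, C, E
Layer 51-106: 56 each from A, B, E = 56*3 = 168 chips; eligible A, B, E
Layer 107-208: 102 each from A, E = 102*2 = 204 chips; eligible A, E

Pot 1: 90 chips, eligible: A, B, C, D, E
Pot 2: 128 chips, eligible: A, B, C, E
Pot 3: 168 chips, eligible: A, B, E
Pot 4: 204 chips, eligible: A, E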